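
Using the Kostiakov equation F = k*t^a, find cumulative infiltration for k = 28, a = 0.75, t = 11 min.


F = k * t^a = 28 * 11^0.75
F = 28 * 6.040105

169.1229 mm


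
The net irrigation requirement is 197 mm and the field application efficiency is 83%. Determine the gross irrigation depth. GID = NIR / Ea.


Ea = 83% = 0.83
GID = NIR / Ea = 197 / 0.83 = 237.3494 mm

237.3494 mm


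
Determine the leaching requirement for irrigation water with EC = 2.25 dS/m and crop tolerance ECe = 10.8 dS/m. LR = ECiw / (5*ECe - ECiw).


LR = ECiw / (5*ECe - ECiw)
LR = 2.25 / (5*10.8 - 2.25)
LR = 2.25 / 51.7500

0.0435


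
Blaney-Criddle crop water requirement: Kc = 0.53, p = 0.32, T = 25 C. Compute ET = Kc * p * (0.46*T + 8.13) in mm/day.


ET = Kc * p * (0.46*T + 8.13)
ET = 0.53 * 0.32 * (0.46*25 + 8.13)
ET = 0.53 * 0.32 * 19.6300

3.3292 mm/day


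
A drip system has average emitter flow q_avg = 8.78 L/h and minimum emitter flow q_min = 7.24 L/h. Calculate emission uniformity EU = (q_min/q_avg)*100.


EU = (q_min/q_avg)*100 = (7.24/8.78)*100 = 82.4601%

82.4601 %


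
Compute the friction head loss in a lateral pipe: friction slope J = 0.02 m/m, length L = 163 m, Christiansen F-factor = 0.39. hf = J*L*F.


hf = J * L * F = 0.02 * 163 * 0.39 = 1.2714 m

1.2714 m


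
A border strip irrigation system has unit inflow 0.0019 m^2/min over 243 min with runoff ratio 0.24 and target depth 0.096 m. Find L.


L = q*t/((1+r)*Z)
L = 0.0019*243/((1+0.24)*0.096)
L = 0.4617/0.11904

3.8785 m


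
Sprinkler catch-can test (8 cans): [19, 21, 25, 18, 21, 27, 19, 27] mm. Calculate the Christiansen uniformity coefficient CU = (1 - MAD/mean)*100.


mean = 22.125000 mm
MAD = 3.156250 mm
CU = (1 - 3.156250/22.125000)*100

85.7345 %


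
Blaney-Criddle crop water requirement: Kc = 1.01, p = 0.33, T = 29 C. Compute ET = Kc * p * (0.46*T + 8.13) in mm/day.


ET = Kc * p * (0.46*T + 8.13)
ET = 1.01 * 0.33 * (0.46*29 + 8.13)
ET = 1.01 * 0.33 * 21.4700

7.1560 mm/day


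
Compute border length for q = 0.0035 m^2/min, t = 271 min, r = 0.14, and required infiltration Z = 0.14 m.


L = q*t/((1+r)*Z)
L = 0.0035*271/((1+0.14)*0.14)
L = 0.9485/0.1596

5.9430 m


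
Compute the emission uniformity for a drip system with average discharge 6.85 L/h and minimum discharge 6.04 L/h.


EU = (q_min/q_avg)*100 = (6.04/6.85)*100 = 88.1752%

88.1752 %


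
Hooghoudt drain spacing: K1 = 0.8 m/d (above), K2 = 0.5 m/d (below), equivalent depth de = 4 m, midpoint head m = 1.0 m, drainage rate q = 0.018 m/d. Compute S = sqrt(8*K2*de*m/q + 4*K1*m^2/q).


S^2 = 8*K2*de*m/q + 4*K1*m^2/q
S^2 = 8*0.5*4*1.0/0.018 + 4*0.8*1.0^2/0.018
S = sqrt(1066.6667)

32.6599 m


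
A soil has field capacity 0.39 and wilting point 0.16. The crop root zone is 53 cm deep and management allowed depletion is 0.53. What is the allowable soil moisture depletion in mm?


SMD = (FC - PWP) * d * MAD * 10
SMD = (0.39 - 0.16) * 53 * 0.53 * 10
SMD = 0.2300 * 53 * 0.53 * 10

64.6070 mm


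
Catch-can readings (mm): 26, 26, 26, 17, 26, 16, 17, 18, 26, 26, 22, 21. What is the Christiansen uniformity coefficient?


mean = 22.250000 mm
MAD = 3.750000 mm
CU = (1 - 3.750000/22.250000)*100

83.1461 %


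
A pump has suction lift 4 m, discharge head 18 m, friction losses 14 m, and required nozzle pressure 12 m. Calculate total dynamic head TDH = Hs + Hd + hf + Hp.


TDH = Hs + Hd + hf + Hp = 4 + 18 + 14 + 12 = 48

48 m


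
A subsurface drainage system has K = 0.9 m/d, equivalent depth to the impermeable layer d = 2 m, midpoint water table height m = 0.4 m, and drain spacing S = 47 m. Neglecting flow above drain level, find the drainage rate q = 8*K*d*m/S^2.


q = 8*K*d*m/S^2
q = 8*0.9*2*0.4/47^2
q = 5.7600 / 2209

0.0026 m/d


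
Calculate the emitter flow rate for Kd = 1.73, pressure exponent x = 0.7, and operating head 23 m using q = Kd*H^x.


q = Kd * H^x = 1.73 * 23^0.7 = 1.73 * 8.978618

15.5330 L/h


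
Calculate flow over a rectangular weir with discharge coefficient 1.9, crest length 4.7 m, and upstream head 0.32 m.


Q = C * L * H^(3/2) = 1.9 * 4.7 * 0.32^1.5 = 1.9 * 4.7 * 0.181019

1.6165 m^3/s


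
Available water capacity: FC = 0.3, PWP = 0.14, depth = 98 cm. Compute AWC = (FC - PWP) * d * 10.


AWC = (FC - PWP) * d * 10
AWC = (0.3 - 0.14) * 98 * 10
AWC = 0.1600 * 98 * 10

156.8000 mm


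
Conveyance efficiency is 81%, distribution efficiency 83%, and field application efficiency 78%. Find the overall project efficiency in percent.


Ec = 0.81, Eb = 0.83, Ea = 0.78
E = 0.81 * 0.83 * 0.78 * 100 = 52.4394%

52.4394 %


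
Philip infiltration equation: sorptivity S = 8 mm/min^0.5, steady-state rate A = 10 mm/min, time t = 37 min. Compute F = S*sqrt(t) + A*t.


F = S*sqrt(t) + A*t
F = 8*sqrt(37) + 10*37
F = 8*6.082763 + 370

418.6621 mm


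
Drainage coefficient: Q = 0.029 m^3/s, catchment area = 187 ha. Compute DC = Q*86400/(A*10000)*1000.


DC = Q * 86400 / (A * 10000) * 1000
DC = 0.029 * 86400 / (187 * 10000) * 1000
DC = 2505600.0000 / 1870000

1.3399 mm/day


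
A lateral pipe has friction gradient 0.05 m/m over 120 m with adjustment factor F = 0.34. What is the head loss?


hf = J * L * F = 0.05 * 120 * 0.34 = 2.0400 m

2.0400 m


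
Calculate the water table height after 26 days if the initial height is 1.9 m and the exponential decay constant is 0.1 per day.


m = m0 * exp(-k*t)
m = 1.9 * exp(-0.1 * 26)
m = 1.9 * exp(-2.6000)

0.1411 m


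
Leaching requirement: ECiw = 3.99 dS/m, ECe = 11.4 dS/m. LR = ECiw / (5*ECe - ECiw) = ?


LR = ECiw / (5*ECe - ECiw)
LR = 3.99 / (5*11.4 - 3.99)
LR = 3.99 / 53.0100

0.0753


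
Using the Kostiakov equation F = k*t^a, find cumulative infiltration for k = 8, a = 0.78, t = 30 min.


F = k * t^a = 8 * 30^0.78
F = 8 * 14.195627

113.5650 mm


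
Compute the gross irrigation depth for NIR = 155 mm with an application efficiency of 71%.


Ea = 71% = 0.71
GID = NIR / Ea = 155 / 0.71 = 218.3099 mm

218.3099 mm


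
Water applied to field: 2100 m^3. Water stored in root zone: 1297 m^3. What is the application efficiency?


Ea = V_root / V_field * 100 = 1297 / 2100 * 100 = 61.7619%

61.7619 %


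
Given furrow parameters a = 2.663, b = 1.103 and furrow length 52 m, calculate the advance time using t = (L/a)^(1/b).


t = (L/a)^(1/b)
t = (52/2.663)^(1/1.103)
t = 19.526849^(1/1.103)

14.7949 min


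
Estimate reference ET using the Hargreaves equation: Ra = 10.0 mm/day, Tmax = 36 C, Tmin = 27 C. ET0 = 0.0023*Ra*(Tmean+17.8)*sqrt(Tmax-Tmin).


Tmean = (Tmax + Tmin)/2 = (36 + 27)/2 = 31.5
ET0 = 0.0023 * 10.0 * (31.5 + 17.8) * sqrt(36 - 27)
ET0 = 0.0023 * 10.0 * 49.3 * 3.000000

3.4017 mm/day


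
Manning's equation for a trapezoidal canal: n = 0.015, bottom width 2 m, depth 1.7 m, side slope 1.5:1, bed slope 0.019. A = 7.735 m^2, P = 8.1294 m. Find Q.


R = A/P = 7.735/8.1294 = 0.951485
Q = (1/0.015) * 7.735 * 0.951485^(2/3) * 0.019^0.5

68.7618 m^3/s


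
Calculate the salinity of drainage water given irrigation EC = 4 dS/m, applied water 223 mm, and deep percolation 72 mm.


EC_dw = EC_iw * D_iw / D_dw
EC_dw = 4 * 223 / 72
EC_dw = 892 / 72

12.3889 dS/m


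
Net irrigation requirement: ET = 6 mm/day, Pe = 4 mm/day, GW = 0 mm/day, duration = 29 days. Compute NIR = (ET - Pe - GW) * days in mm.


Daily deficit = ET - Pe - GW = 6 - 4 - 0 = 2 mm/day
NIR = 2 * 29 = 58 mm

58.0000 mm


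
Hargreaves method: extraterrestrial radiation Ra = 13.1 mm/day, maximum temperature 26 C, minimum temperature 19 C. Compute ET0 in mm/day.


Tmean = (Tmax + Tmin)/2 = (26 + 19)/2 = 22.5
ET0 = 0.0023 * 13.1 * (22.5 + 17.8) * sqrt(26 - 19)
ET0 = 0.0023 * 13.1 * 40.3 * 2.645751

3.2126 mm/day


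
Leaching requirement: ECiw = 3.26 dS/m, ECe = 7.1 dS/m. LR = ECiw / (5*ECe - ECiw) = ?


LR = ECiw / (5*ECe - ECiw)
LR = 3.26 / (5*7.1 - 3.26)
LR = 3.26 / 32.2400

0.1011


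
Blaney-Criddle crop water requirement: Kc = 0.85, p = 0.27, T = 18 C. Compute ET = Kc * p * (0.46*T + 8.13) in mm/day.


ET = Kc * p * (0.46*T + 8.13)
ET = 0.85 * 0.27 * (0.46*18 + 8.13)
ET = 0.85 * 0.27 * 16.4100

3.7661 mm/day


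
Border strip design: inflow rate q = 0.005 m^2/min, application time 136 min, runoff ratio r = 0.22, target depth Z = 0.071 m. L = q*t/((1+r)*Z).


L = q*t/((1+r)*Z)
L = 0.005*136/((1+0.22)*0.071)
L = 0.68/0.08662

7.8504 m


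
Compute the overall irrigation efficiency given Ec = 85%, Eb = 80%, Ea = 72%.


Ec = 0.85, Eb = 0.8, Ea = 0.72
E = 0.85 * 0.8 * 0.72 * 100 = 48.9600%

48.9600 %


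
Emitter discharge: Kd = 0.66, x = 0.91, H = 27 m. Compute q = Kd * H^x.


q = Kd * H^x = 0.66 * 27^0.91 = 0.66 * 20.069707

13.2460 L/h


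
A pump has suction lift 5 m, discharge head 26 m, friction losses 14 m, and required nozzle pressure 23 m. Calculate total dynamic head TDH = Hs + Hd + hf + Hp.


TDH = Hs + Hd + hf + Hp = 5 + 26 + 14 + 23 = 68

68 m


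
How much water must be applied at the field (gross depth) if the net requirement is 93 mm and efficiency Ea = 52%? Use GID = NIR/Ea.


Ea = 52% = 0.52
GID = NIR / Ea = 93 / 0.52 = 178.8462 mm

178.8462 mm


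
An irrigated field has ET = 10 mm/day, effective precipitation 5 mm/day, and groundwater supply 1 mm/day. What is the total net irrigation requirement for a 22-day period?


Daily deficit = ET - Pe - GW = 10 - 5 - 1 = 4 mm/day
NIR = 4 * 22 = 88 mm

88.0000 mm


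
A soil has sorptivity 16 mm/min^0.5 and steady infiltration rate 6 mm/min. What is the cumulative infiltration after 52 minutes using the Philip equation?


F = S*sqrt(t) + A*t
F = 16*sqrt(52) + 6*52
F = 16*7.211103 + 312

427.3776 mm


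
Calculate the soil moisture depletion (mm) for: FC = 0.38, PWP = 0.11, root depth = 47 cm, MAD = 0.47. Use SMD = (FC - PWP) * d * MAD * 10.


SMD = (FC - PWP) * d * MAD * 10
SMD = (0.38 - 0.11) * 47 * 0.47 * 10
SMD = 0.2700 * 47 * 0.47 * 10

59.6430 mm


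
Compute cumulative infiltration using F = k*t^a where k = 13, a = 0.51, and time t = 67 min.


F = k * t^a = 13 * 67^0.51
F = 13 * 8.536860

110.9792 mm


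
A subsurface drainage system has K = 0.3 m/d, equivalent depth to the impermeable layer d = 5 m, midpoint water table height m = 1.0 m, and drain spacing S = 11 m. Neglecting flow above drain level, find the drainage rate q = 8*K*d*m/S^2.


q = 8*K*d*m/S^2
q = 8*0.3*5*1.0/11^2
q = 12.0000 / 121

0.0992 m/d


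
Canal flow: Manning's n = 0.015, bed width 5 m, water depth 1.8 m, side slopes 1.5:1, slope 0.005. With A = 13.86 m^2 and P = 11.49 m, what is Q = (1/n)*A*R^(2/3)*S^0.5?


R = A/P = 13.86/11.49 = 1.206266
Q = (1/0.015) * 13.86 * 1.206266^(2/3) * 0.005^0.5

74.0376 m^3/s


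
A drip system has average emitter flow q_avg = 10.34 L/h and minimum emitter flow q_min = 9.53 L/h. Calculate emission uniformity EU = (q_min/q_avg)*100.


EU = (q_min/q_avg)*100 = (9.53/10.34)*100 = 92.1663%

92.1663 %


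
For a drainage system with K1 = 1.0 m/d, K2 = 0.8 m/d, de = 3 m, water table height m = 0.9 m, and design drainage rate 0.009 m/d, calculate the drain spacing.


S^2 = 8*K2*de*m/q + 4*K1*m^2/q
S^2 = 8*0.8*3*0.9/0.009 + 4*1.0*0.9^2/0.009
S = sqrt(2280.0000)

47.7493 m


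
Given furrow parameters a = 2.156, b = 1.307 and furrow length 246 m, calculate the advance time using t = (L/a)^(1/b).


t = (L/a)^(1/b)
t = (246/2.156)^(1/1.307)
t = 114.100186^(1/1.307)

37.5018 min


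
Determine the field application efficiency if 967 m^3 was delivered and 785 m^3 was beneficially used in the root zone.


Ea = V_root / V_field * 100 = 785 / 967 * 100 = 81.1789%

81.1789 %


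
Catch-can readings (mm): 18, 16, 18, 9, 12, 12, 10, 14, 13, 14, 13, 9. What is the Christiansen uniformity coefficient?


mean = 13.166667 mm
MAD = 2.361111 mm
CU = (1 - 2.361111/13.166667)*100

82.0675 %


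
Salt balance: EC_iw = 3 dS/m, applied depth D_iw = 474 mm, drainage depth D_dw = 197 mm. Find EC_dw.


EC_dw = EC_iw * D_iw / D_dw
EC_dw = 3 * 474 / 197
EC_dw = 1422 / 197

7.2183 dS/m


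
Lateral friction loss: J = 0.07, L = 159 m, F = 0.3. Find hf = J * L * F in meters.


hf = J * L * F = 0.07 * 159 * 0.3 = 3.3390 m

3.3390 m


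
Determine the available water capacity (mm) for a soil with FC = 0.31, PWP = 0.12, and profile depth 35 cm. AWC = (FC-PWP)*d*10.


AWC = (FC - PWP) * d * 10
AWC = (0.31 - 0.12) * 35 * 10
AWC = 0.1900 * 35 * 10

66.5000 mm


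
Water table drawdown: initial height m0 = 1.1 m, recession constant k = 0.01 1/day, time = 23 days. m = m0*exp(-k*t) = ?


m = m0 * exp(-k*t)
m = 1.1 * exp(-0.01 * 23)
m = 1.1 * exp(-0.2300)

0.8740 m


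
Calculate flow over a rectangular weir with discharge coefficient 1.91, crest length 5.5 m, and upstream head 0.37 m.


Q = C * L * H^(3/2) = 1.91 * 5.5 * 0.37^1.5 = 1.91 * 5.5 * 0.225062

2.3643 m^3/s


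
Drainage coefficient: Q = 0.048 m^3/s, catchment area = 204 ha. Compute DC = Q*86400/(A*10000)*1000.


DC = Q * 86400 / (A * 10000) * 1000
DC = 0.048 * 86400 / (204 * 10000) * 1000
DC = 4147200.0000 / 2040000

2.0329 mm/day


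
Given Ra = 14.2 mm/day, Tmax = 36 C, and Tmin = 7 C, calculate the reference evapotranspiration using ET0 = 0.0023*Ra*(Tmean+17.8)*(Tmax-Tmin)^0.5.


Tmean = (Tmax + Tmin)/2 = (36 + 7)/2 = 21.5
ET0 = 0.0023 * 14.2 * (21.5 + 17.8) * sqrt(36 - 7)
ET0 = 0.0023 * 14.2 * 39.3 * 5.385165

6.9121 mm/day


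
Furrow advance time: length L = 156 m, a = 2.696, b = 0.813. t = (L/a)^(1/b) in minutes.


t = (L/a)^(1/b)
t = (156/2.696)^(1/0.813)
t = 57.863501^(1/0.813)

147.1565 min


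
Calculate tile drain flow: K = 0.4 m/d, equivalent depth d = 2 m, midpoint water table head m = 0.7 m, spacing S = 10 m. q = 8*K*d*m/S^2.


q = 8*K*d*m/S^2
q = 8*0.4*2*0.7/10^2
q = 4.4800 / 100

0.0448 m/d


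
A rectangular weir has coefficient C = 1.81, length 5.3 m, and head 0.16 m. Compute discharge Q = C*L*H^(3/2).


Q = C * L * H^(3/2) = 1.81 * 5.3 * 0.16^1.5 = 1.81 * 5.3 * 0.064000

0.6140 m^3/s


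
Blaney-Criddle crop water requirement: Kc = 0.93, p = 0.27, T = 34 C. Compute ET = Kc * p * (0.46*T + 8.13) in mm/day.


ET = Kc * p * (0.46*T + 8.13)
ET = 0.93 * 0.27 * (0.46*34 + 8.13)
ET = 0.93 * 0.27 * 23.7700

5.9686 mm/day


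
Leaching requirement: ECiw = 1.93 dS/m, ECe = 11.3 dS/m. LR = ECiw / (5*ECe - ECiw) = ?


LR = ECiw / (5*ECe - ECiw)
LR = 1.93 / (5*11.3 - 1.93)
LR = 1.93 / 54.5700

0.0354


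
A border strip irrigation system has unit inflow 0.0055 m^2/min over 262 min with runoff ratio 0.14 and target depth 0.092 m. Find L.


L = q*t/((1+r)*Z)
L = 0.0055*262/((1+0.14)*0.092)
L = 1.441/0.10488

13.7395 m


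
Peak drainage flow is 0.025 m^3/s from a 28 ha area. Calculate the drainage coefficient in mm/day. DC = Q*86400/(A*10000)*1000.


DC = Q * 86400 / (A * 10000) * 1000
DC = 0.025 * 86400 / (28 * 10000) * 1000
DC = 2160000.0000 / 280000

7.7143 mm/day


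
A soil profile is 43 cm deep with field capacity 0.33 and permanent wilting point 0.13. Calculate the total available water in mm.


AWC = (FC - PWP) * d * 10
AWC = (0.33 - 0.13) * 43 * 10
AWC = 0.2000 * 43 * 10

86.0000 mm


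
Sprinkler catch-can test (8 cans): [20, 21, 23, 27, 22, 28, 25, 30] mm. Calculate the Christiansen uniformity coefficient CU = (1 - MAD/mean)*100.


mean = 24.500000 mm
MAD = 3.000000 mm
CU = (1 - 3.000000/24.500000)*100

87.7551 %


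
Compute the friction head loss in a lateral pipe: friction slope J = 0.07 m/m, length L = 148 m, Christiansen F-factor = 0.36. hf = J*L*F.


hf = J * L * F = 0.07 * 148 * 0.36 = 3.7296 m

3.7296 m


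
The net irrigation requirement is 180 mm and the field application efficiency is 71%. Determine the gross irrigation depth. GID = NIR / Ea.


Ea = 71% = 0.71
GID = NIR / Ea = 180 / 0.71 = 253.5211 mm

253.5211 mm


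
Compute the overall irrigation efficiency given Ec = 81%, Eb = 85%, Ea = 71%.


Ec = 0.81, Eb = 0.85, Ea = 0.71
E = 0.81 * 0.85 * 0.71 * 100 = 48.8835%

48.8835 %


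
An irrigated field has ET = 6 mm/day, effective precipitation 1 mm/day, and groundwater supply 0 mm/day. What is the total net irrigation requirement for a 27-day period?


Daily deficit = ET - Pe - GW = 6 - 1 - 0 = 5 mm/day
NIR = 5 * 27 = 135 mm

135.0000 mm


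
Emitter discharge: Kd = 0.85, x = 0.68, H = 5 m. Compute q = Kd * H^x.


q = Kd * H^x = 0.85 * 5^0.68 = 0.85 * 2.987443

2.5393 L/h


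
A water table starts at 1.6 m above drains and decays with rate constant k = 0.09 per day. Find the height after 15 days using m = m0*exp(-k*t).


m = m0 * exp(-k*t)
m = 1.6 * exp(-0.09 * 15)
m = 1.6 * exp(-1.3500)

0.4148 m


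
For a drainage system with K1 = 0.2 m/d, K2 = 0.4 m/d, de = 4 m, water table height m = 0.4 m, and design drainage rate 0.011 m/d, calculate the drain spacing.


S^2 = 8*K2*de*m/q + 4*K1*m^2/q
S^2 = 8*0.4*4*0.4/0.011 + 4*0.2*0.4^2/0.011
S = sqrt(477.0909)

21.8424 m


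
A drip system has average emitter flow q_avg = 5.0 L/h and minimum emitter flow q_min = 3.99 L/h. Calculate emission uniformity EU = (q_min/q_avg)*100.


EU = (q_min/q_avg)*100 = (3.99/5.0)*100 = 79.8000%

79.8000 %


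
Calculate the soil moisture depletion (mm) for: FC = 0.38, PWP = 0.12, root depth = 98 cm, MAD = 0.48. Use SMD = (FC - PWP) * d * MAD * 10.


SMD = (FC - PWP) * d * MAD * 10
SMD = (0.38 - 0.12) * 98 * 0.48 * 10
SMD = 0.2600 * 98 * 0.48 * 10

122.3040 mm


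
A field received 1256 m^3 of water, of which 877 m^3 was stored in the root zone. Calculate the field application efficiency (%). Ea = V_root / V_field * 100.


Ea = V_root / V_field * 100 = 877 / 1256 * 100 = 69.8248%

69.8248 %


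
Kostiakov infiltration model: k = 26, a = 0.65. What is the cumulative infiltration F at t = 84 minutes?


F = k * t^a = 26 * 84^0.65
F = 26 * 17.814824

463.1854 mm


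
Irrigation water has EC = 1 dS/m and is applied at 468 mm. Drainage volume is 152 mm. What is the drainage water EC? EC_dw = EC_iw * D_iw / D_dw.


EC_dw = EC_iw * D_iw / D_dw
EC_dw = 1 * 468 / 152
EC_dw = 468 / 152

3.0789 dS/m


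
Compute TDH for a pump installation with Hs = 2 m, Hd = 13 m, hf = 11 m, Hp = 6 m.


TDH = Hs + Hd + hf + Hp = 2 + 13 + 11 + 6 = 32

32 m


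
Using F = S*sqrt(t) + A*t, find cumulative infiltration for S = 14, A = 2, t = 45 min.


F = S*sqrt(t) + A*t
F = 14*sqrt(45) + 2*45
F = 14*6.708204 + 90

183.9149 mm


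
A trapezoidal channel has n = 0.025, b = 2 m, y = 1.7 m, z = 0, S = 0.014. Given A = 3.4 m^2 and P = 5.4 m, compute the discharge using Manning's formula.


R = A/P = 3.4/5.4 = 0.629630
Q = (1/0.025) * 3.4 * 0.629630^(2/3) * 0.014^0.5

11.8212 m^3/s


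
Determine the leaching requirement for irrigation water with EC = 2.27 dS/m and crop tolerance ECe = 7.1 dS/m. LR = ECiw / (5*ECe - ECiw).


LR = ECiw / (5*ECe - ECiw)
LR = 2.27 / (5*7.1 - 2.27)
LR = 2.27 / 33.2300

0.0683


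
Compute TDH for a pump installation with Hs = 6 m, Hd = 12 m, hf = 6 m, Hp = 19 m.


TDH = Hs + Hd + hf + Hp = 6 + 12 + 6 + 19 = 43

43 m


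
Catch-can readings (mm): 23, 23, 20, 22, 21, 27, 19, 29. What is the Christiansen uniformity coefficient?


mean = 23.000000 mm
MAD = 2.500000 mm
CU = (1 - 2.500000/23.000000)*100

89.1304 %


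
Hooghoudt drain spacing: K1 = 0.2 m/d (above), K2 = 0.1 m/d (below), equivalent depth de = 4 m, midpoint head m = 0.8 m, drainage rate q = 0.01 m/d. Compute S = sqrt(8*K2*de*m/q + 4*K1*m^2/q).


S^2 = 8*K2*de*m/q + 4*K1*m^2/q
S^2 = 8*0.1*4*0.8/0.01 + 4*0.2*0.8^2/0.01
S = sqrt(307.2000)

17.5271 m


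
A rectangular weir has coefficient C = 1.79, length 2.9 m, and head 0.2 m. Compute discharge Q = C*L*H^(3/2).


Q = C * L * H^(3/2) = 1.79 * 2.9 * 0.2^1.5 = 1.79 * 2.9 * 0.089443

0.4643 m^3/s


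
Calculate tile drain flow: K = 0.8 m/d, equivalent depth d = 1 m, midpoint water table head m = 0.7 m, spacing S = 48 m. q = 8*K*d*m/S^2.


q = 8*K*d*m/S^2
q = 8*0.8*1*0.7/48^2
q = 4.4800 / 2304

0.0019 m/d


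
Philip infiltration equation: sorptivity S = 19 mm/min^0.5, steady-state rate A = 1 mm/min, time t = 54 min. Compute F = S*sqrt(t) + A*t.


F = S*sqrt(t) + A*t
F = 19*sqrt(54) + 1*54
F = 19*7.348469 + 54

193.6209 mm


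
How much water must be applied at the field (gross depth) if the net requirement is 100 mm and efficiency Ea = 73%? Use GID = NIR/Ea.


Ea = 73% = 0.73
GID = NIR / Ea = 100 / 0.73 = 136.9863 mm

136.9863 mm


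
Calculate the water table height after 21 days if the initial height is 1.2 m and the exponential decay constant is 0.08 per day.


m = m0 * exp(-k*t)
m = 1.2 * exp(-0.08 * 21)
m = 1.2 * exp(-1.6800)

0.2236 m


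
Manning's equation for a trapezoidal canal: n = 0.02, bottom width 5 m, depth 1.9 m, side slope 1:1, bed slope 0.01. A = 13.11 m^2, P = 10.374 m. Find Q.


R = A/P = 13.11/10.374 = 1.263736
Q = (1/0.02) * 13.11 * 1.263736^(2/3) * 0.01^0.5

76.6203 m^3/s


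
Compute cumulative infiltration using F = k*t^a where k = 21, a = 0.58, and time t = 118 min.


F = k * t^a = 21 * 118^0.58
F = 21 * 15.910783

334.1264 mm


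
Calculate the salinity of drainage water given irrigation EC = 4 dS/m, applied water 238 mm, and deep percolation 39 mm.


EC_dw = EC_iw * D_iw / D_dw
EC_dw = 4 * 238 / 39
EC_dw = 952 / 39

24.4103 dS/m


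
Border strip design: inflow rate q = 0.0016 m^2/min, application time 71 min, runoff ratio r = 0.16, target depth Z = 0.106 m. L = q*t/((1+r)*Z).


L = q*t/((1+r)*Z)
L = 0.0016*71/((1+0.16)*0.106)
L = 0.1136/0.12296

0.9239 m


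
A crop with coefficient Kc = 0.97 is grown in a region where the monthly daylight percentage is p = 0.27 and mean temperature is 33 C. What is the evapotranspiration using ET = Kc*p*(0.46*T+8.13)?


ET = Kc * p * (0.46*T + 8.13)
ET = 0.97 * 0.27 * (0.46*33 + 8.13)
ET = 0.97 * 0.27 * 23.3100

6.1049 mm/day


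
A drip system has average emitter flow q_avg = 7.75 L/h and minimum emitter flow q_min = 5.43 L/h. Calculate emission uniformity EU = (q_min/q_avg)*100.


EU = (q_min/q_avg)*100 = (5.43/7.75)*100 = 70.0645%

70.0645 %


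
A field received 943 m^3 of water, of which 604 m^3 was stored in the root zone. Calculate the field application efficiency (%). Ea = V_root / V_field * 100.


Ea = V_root / V_field * 100 = 604 / 943 * 100 = 64.0509%

64.0509 %


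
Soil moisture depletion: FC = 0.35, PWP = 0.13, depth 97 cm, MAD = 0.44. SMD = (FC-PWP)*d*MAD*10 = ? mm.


SMD = (FC - PWP) * d * MAD * 10
SMD = (0.35 - 0.13) * 97 * 0.44 * 10
SMD = 0.2200 * 97 * 0.44 * 10

93.8960 mm


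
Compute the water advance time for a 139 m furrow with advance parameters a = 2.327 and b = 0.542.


t = (L/a)^(1/b)
t = (139/2.327)^(1/0.542)
t = 59.733563^(1/0.542)

1893.0224 min


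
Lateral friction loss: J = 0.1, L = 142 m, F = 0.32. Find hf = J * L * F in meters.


hf = J * L * F = 0.1 * 142 * 0.32 = 4.5440 m

4.5440 m


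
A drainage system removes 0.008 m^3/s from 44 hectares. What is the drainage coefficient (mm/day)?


DC = Q * 86400 / (A * 10000) * 1000
DC = 0.008 * 86400 / (44 * 10000) * 1000
DC = 691200.0000 / 440000

1.5709 mm/day


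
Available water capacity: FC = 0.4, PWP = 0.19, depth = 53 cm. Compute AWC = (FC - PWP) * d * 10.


AWC = (FC - PWP) * d * 10
AWC = (0.4 - 0.19) * 53 * 10
AWC = 0.2100 * 53 * 10

111.3000 mm


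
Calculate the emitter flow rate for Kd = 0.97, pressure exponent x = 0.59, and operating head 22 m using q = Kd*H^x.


q = Kd * H^x = 0.97 * 22^0.59 = 0.97 * 6.194830

6.0090 L/h


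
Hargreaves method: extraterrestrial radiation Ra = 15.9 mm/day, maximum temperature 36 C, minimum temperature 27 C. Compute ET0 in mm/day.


Tmean = (Tmax + Tmin)/2 = (36 + 27)/2 = 31.5
ET0 = 0.0023 * 15.9 * (31.5 + 17.8) * sqrt(36 - 27)
ET0 = 0.0023 * 15.9 * 49.3 * 3.000000

5.4087 mm/day


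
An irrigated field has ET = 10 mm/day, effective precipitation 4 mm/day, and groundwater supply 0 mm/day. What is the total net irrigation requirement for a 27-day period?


Daily deficit = ET - Pe - GW = 10 - 4 - 0 = 6 mm/day
NIR = 6 * 27 = 162 mm

162.0000 mm


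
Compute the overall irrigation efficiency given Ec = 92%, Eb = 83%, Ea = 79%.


Ec = 0.92, Eb = 0.83, Ea = 0.79
E = 0.92 * 0.83 * 0.79 * 100 = 60.3244%

60.3244 %


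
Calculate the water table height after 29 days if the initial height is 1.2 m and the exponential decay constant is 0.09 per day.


m = m0 * exp(-k*t)
m = 1.2 * exp(-0.09 * 29)
m = 1.2 * exp(-2.6100)

0.0882 m


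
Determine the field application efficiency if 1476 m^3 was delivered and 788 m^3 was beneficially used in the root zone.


Ea = V_root / V_field * 100 = 788 / 1476 * 100 = 53.3875%

53.3875 %


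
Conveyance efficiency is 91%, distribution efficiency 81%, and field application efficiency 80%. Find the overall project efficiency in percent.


Ec = 0.91, Eb = 0.81, Ea = 0.8
E = 0.91 * 0.81 * 0.8 * 100 = 58.9680%

58.9680 %


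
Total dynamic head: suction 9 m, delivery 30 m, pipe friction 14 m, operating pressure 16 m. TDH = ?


TDH = Hs + Hd + hf + Hp = 9 + 30 + 14 + 16 = 69

69 m


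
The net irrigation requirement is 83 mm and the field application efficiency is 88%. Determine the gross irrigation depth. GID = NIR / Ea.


Ea = 88% = 0.88
GID = NIR / Ea = 83 / 0.88 = 94.3182 mm

94.3182 mm


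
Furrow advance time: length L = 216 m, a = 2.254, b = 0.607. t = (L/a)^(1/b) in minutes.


t = (L/a)^(1/b)
t = (216/2.254)^(1/0.607)
t = 95.829636^(1/0.607)

1838.2937 min


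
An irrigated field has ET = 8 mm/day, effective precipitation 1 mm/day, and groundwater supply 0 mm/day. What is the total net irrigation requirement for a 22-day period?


Daily deficit = ET - Pe - GW = 8 - 1 - 0 = 7 mm/day
NIR = 7 * 22 = 154 mm

154.0000 mm


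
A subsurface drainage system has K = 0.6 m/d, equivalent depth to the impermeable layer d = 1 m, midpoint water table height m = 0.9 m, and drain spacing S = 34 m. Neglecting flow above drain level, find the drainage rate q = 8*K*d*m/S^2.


q = 8*K*d*m/S^2
q = 8*0.6*1*0.9/34^2
q = 4.3200 / 1156

0.0037 m/d


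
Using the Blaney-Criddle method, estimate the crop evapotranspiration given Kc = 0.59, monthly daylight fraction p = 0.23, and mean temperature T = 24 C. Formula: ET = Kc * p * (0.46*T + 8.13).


ET = Kc * p * (0.46*T + 8.13)
ET = 0.59 * 0.23 * (0.46*24 + 8.13)
ET = 0.59 * 0.23 * 19.1700

2.6014 mm/day


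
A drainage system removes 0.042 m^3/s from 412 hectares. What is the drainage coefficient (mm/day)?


DC = Q * 86400 / (A * 10000) * 1000
DC = 0.042 * 86400 / (412 * 10000) * 1000
DC = 3628800.0000 / 4120000

0.8808 mm/day


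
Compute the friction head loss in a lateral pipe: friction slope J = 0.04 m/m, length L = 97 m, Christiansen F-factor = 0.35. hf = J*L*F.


hf = J * L * F = 0.04 * 97 * 0.35 = 1.3580 m

1.3580 m


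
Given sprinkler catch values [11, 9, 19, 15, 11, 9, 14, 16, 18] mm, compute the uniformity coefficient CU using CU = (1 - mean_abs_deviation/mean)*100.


mean = 13.555556 mm
MAD = 3.160494 mm
CU = (1 - 3.160494/13.555556)*100

76.6849 %


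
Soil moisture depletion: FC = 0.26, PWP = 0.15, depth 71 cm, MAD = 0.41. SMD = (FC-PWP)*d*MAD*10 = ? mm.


SMD = (FC - PWP) * d * MAD * 10
SMD = (0.26 - 0.15) * 71 * 0.41 * 10
SMD = 0.1100 * 71 * 0.41 * 10

32.0210 mm


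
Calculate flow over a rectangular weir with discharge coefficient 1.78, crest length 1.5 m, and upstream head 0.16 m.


Q = C * L * H^(3/2) = 1.78 * 1.5 * 0.16^1.5 = 1.78 * 1.5 * 0.064000

0.1709 m^3/s


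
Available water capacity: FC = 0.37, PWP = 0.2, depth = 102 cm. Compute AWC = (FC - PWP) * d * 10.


AWC = (FC - PWP) * d * 10
AWC = (0.37 - 0.2) * 102 * 10
AWC = 0.1700 * 102 * 10

173.4000 mm


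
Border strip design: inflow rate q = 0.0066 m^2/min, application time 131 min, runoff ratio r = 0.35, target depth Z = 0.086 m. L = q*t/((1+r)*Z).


L = q*t/((1+r)*Z)
L = 0.0066*131/((1+0.35)*0.086)
L = 0.8646/0.1161

7.4470 m


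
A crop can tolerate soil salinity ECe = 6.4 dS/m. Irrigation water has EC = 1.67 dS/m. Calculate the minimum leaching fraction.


LR = ECiw / (5*ECe - ECiw)
LR = 1.67 / (5*6.4 - 1.67)
LR = 1.67 / 30.3300

0.0551


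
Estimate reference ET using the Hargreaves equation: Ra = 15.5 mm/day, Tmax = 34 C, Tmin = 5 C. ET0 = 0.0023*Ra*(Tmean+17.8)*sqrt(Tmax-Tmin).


Tmean = (Tmax + Tmin)/2 = (34 + 5)/2 = 19.5
ET0 = 0.0023 * 15.5 * (19.5 + 17.8) * sqrt(34 - 5)
ET0 = 0.0023 * 15.5 * 37.3 * 5.385165

7.1609 mm/day


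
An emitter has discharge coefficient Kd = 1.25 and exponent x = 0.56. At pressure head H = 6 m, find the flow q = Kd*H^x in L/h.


q = Kd * H^x = 1.25 * 6^0.56 = 1.25 * 2.727500

3.4094 L/h


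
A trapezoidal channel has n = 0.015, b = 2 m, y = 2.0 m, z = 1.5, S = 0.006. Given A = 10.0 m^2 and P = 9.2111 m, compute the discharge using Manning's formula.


R = A/P = 10.0/9.2111 = 1.085647
Q = (1/0.015) * 10.0 * 1.085647^(2/3) * 0.006^0.5

54.5477 m^3/s


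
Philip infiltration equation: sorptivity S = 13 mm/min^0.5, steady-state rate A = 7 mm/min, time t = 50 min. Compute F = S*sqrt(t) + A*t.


F = S*sqrt(t) + A*t
F = 13*sqrt(50) + 7*50
F = 13*7.071068 + 350

441.9239 mm


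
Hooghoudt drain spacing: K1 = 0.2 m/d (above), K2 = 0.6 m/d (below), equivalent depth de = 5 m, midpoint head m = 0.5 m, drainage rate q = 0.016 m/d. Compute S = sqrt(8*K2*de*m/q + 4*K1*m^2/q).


S^2 = 8*K2*de*m/q + 4*K1*m^2/q
S^2 = 8*0.6*5*0.5/0.016 + 4*0.2*0.5^2/0.016
S = sqrt(762.5000)

27.6134 m


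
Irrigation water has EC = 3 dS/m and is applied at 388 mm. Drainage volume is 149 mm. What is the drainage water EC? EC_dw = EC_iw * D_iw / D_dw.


EC_dw = EC_iw * D_iw / D_dw
EC_dw = 3 * 388 / 149
EC_dw = 1164 / 149

7.8121 dS/m


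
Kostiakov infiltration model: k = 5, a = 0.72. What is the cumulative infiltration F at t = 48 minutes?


F = k * t^a = 5 * 48^0.72
F = 5 * 16.236548

81.1827 mm


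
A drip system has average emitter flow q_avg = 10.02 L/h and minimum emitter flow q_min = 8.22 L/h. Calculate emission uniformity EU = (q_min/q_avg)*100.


EU = (q_min/q_avg)*100 = (8.22/10.02)*100 = 82.0359%

82.0359 %


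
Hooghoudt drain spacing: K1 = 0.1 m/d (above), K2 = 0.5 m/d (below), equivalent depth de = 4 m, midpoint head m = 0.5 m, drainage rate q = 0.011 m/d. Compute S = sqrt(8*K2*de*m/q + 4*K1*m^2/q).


S^2 = 8*K2*de*m/q + 4*K1*m^2/q
S^2 = 8*0.5*4*0.5/0.011 + 4*0.1*0.5^2/0.011
S = sqrt(736.3636)

27.1360 m


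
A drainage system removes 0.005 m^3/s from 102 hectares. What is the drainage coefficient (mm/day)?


DC = Q * 86400 / (A * 10000) * 1000
DC = 0.005 * 86400 / (102 * 10000) * 1000
DC = 432000.0000 / 1020000

0.4235 mm/day


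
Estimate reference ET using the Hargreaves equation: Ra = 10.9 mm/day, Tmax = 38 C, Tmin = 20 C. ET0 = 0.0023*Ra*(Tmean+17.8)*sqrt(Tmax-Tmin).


Tmean = (Tmax + Tmin)/2 = (38 + 20)/2 = 29.0
ET0 = 0.0023 * 10.9 * (29.0 + 17.8) * sqrt(38 - 20)
ET0 = 0.0023 * 10.9 * 46.8 * 4.242641

4.9778 mm/day


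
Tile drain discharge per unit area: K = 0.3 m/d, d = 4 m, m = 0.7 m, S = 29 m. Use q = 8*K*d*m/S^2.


q = 8*K*d*m/S^2
q = 8*0.3*4*0.7/29^2
q = 6.7200 / 841

0.0080 m/d


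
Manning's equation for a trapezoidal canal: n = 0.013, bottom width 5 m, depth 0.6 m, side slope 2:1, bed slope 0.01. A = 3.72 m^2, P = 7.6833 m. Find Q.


R = A/P = 3.72/7.6833 = 0.484167
Q = (1/0.013) * 3.72 * 0.484167^(2/3) * 0.01^0.5

17.6440 m^3/s


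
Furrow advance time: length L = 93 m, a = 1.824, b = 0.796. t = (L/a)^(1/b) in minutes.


t = (L/a)^(1/b)
t = (93/1.824)^(1/0.796)
t = 50.986842^(1/0.796)

139.6522 min


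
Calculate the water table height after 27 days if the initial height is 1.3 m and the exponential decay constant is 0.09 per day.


m = m0 * exp(-k*t)
m = 1.3 * exp(-0.09 * 27)
m = 1.3 * exp(-2.4300)

0.1144 m


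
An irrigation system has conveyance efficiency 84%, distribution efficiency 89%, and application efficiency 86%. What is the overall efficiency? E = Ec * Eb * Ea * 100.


Ec = 0.84, Eb = 0.89, Ea = 0.86
E = 0.84 * 0.89 * 0.86 * 100 = 64.2936%

64.2936 %


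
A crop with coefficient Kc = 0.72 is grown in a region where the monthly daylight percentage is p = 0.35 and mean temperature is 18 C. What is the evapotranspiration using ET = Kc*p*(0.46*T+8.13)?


ET = Kc * p * (0.46*T + 8.13)
ET = 0.72 * 0.35 * (0.46*18 + 8.13)
ET = 0.72 * 0.35 * 16.4100

4.1353 mm/day


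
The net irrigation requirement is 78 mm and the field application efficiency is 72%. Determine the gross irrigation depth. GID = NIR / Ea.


Ea = 72% = 0.72
GID = NIR / Ea = 78 / 0.72 = 108.3333 mm

108.3333 mm


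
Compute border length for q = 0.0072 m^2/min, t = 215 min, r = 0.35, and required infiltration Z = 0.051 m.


L = q*t/((1+r)*Z)
L = 0.0072*215/((1+0.35)*0.051)
L = 1.548/0.06885

22.4837 m


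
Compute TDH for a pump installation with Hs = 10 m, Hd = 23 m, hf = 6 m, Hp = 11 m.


TDH = Hs + Hd + hf + Hp = 10 + 23 + 6 + 11 = 50

50 m


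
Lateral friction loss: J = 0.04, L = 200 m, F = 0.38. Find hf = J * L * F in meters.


hf = J * L * F = 0.04 * 200 * 0.38 = 3.0400 m

3.0400 m


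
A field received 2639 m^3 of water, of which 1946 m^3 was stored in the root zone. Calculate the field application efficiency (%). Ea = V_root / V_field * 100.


Ea = V_root / V_field * 100 = 1946 / 2639 * 100 = 73.7401%

73.7401 %


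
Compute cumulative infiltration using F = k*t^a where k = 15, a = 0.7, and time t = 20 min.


F = k * t^a = 15 * 20^0.7
F = 15 * 8.141811

122.1272 mm


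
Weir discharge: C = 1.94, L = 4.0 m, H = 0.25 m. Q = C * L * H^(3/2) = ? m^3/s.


Q = C * L * H^(3/2) = 1.94 * 4.0 * 0.25^1.5 = 1.94 * 4.0 * 0.125000

0.9700 m^3/s


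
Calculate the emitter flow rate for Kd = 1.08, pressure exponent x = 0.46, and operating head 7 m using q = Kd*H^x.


q = Kd * H^x = 1.08 * 7^0.46 = 1.08 * 2.447626

2.6434 L/h


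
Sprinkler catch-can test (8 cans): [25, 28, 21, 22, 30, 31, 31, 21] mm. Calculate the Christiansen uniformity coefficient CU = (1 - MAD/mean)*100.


mean = 26.125000 mm
MAD = 3.875000 mm
CU = (1 - 3.875000/26.125000)*100

85.1675 %


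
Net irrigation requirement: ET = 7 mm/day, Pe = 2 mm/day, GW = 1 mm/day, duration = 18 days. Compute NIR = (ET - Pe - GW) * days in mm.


Daily deficit = ET - Pe - GW = 7 - 2 - 1 = 4 mm/day
NIR = 4 * 18 = 72 mm

72.0000 mm


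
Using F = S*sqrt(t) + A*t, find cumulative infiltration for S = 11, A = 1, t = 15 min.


F = S*sqrt(t) + A*t
F = 11*sqrt(15) + 1*15
F = 11*3.872983 + 15

57.6028 mm


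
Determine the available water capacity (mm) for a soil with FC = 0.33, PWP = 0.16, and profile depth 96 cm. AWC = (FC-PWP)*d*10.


AWC = (FC - PWP) * d * 10
AWC = (0.33 - 0.16) * 96 * 10
AWC = 0.1700 * 96 * 10

163.2000 mm


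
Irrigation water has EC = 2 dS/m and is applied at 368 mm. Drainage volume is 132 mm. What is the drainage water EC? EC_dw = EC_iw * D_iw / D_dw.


EC_dw = EC_iw * D_iw / D_dw
EC_dw = 2 * 368 / 132
EC_dw = 736 / 132

5.5758 dS/m


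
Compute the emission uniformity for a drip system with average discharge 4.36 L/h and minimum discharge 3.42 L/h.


EU = (q_min/q_avg)*100 = (3.42/4.36)*100 = 78.4404%

78.4404 %


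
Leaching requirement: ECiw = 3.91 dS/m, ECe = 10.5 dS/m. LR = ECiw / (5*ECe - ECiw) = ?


LR = ECiw / (5*ECe - ECiw)
LR = 3.91 / (5*10.5 - 3.91)
LR = 3.91 / 48.5900

0.0805


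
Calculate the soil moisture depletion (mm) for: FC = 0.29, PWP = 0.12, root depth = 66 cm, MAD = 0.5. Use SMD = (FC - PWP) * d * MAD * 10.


SMD = (FC - PWP) * d * MAD * 10
SMD = (0.29 - 0.12) * 66 * 0.5 * 10
SMD = 0.1700 * 66 * 0.5 * 10

56.1000 mm


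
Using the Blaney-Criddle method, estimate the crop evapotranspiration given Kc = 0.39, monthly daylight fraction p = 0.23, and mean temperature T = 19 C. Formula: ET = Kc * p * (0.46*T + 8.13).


ET = Kc * p * (0.46*T + 8.13)
ET = 0.39 * 0.23 * (0.46*19 + 8.13)
ET = 0.39 * 0.23 * 16.8700

1.5132 mm/day


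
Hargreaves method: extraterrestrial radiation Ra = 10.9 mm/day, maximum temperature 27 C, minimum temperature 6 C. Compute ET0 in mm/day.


Tmean = (Tmax + Tmin)/2 = (27 + 6)/2 = 16.5
ET0 = 0.0023 * 10.9 * (16.5 + 17.8) * sqrt(27 - 6)
ET0 = 0.0023 * 10.9 * 34.3 * 4.582576

3.9406 mm/day


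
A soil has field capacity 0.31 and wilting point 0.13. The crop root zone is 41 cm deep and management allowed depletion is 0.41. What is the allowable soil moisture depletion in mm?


SMD = (FC - PWP) * d * MAD * 10
SMD = (0.31 - 0.13) * 41 * 0.41 * 10
SMD = 0.1800 * 41 * 0.41 * 10

30.2580 mm


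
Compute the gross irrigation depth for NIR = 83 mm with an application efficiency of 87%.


Ea = 87% = 0.87
GID = NIR / Ea = 83 / 0.87 = 95.4023 mm

95.4023 mm


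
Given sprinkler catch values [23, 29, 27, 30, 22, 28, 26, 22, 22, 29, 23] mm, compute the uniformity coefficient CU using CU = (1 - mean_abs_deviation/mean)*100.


mean = 25.545455 mm
MAD = 2.859504 mm
CU = (1 - 2.859504/25.545455)*100

88.8062 %


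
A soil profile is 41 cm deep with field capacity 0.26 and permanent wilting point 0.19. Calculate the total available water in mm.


AWC = (FC - PWP) * d * 10
AWC = (0.26 - 0.19) * 41 * 10
AWC = 0.0700 * 41 * 10

28.7000 mm


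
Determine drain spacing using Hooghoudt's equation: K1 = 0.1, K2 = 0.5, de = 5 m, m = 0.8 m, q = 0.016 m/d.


S^2 = 8*K2*de*m/q + 4*K1*m^2/q
S^2 = 8*0.5*5*0.8/0.016 + 4*0.1*0.8^2/0.016
S = sqrt(1016.0000)

31.8748 m


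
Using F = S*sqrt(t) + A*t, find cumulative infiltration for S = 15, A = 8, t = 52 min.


F = S*sqrt(t) + A*t
F = 15*sqrt(52) + 8*52
F = 15*7.211103 + 416

524.1665 mm


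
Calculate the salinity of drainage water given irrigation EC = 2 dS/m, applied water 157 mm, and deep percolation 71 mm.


EC_dw = EC_iw * D_iw / D_dw
EC_dw = 2 * 157 / 71
EC_dw = 314 / 71

4.4225 dS/m


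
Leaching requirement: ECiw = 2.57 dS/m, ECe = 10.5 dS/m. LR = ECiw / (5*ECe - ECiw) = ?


LR = ECiw / (5*ECe - ECiw)
LR = 2.57 / (5*10.5 - 2.57)
LR = 2.57 / 49.9300

0.0515


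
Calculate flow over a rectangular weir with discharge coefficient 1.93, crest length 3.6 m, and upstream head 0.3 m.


Q = C * L * H^(3/2) = 1.93 * 3.6 * 0.3^1.5 = 1.93 * 3.6 * 0.164317

1.1417 m^3/s


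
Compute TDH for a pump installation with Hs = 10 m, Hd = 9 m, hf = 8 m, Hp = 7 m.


TDH = Hs + Hd + hf + Hp = 10 + 9 + 8 + 7 = 34

34 m


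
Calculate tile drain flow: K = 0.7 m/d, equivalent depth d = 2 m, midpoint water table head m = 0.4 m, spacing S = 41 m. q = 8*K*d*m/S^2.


q = 8*K*d*m/S^2
q = 8*0.7*2*0.4/41^2
q = 4.4800 / 1681

0.0027 m/d


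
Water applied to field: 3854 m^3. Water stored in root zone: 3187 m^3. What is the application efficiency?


Ea = V_root / V_field * 100 = 3187 / 3854 * 100 = 82.6933%

82.6933 %


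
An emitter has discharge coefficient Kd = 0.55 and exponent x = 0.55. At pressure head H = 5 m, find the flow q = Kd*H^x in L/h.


q = Kd * H^x = 0.55 * 5^0.55 = 0.55 * 2.423447

1.3329 L/h


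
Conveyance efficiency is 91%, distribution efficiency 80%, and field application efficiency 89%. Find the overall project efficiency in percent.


Ec = 0.91, Eb = 0.8, Ea = 0.89
E = 0.91 * 0.8 * 0.89 * 100 = 64.7920%

64.7920 %


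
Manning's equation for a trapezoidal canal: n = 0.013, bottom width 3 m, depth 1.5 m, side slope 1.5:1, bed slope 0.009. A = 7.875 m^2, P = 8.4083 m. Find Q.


R = A/P = 7.875/8.4083 = 0.936575
Q = (1/0.013) * 7.875 * 0.936575^(2/3) * 0.009^0.5

55.0119 m^3/s


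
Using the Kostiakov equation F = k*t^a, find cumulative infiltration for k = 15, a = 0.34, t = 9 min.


F = k * t^a = 15 * 9^0.34
F = 15 * 2.110777

31.6617 mm
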